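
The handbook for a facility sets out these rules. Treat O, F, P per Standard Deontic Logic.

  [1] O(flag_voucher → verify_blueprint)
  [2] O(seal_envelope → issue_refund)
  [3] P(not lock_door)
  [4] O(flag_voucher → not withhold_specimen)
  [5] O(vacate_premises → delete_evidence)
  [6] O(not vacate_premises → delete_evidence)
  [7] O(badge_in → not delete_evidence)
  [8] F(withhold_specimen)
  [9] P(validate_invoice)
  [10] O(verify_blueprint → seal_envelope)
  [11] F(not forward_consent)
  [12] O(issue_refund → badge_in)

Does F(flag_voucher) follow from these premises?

Yes

By case analysis on vacate_premises: premise 5 gives O(vacate_premises → delete_evidence) and premise 6 gives O(not vacate_premises → delete_evidence), so O(delete_evidence) either way.
The contrapositive of premise 7 (O(badge_in → not delete_evidence)) is O(delete_evidence → not badge_in), and O(delete_evidence) is already established, so O(not badge_in).
Premise 12 is O(issue_refund → badge_in); contrapositively O(not badge_in → not issue_refund). Since O(not badge_in) holds, K gives O(not issue_refund).
The contrapositive of premise 2 (O(seal_envelope → issue_refund)) is O(not issue_refund → not seal_envelope), and O(not issue_refund) is already established, so O(not seal_envelope).
The contrapositive of premise 10 (O(verify_blueprint → seal_envelope)) is O(not seal_envelope → not verify_blueprint), and O(not seal_envelope) is already established, so O(not verify_blueprint).
The contrapositive of premise 1 (O(flag_voucher → verify_blueprint)) is O(not verify_blueprint → not flag_voucher), and O(not verify_blueprint) is already established, so O(not flag_voucher).
Premises 3, 4, 8, 9, 11 do not contribute to this derivation.
So O(not flag_voucher) holds, i.e. F(flag_voucher). The claim follows.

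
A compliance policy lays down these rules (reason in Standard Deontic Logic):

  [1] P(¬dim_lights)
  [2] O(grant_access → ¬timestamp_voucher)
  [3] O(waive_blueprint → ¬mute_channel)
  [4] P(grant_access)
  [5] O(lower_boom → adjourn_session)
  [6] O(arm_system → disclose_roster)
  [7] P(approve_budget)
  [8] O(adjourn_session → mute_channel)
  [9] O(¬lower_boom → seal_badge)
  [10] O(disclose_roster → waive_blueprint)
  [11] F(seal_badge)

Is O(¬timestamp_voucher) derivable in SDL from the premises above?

No

Premise 2 is O(grant_access → ¬timestamp_voucher), but O(grant_access) is not derivable from the premises (the permission P(grant_access) asserts only ¬O(¬grant_access), not O(grant_access)), so it does not yield O(¬timestamp_voucher).
No other premise forces O(¬timestamp_voucher). An ideal world satisfying every premise can still have ¬timestamp_voucher false, so O(¬timestamp_voucher) is not derivable.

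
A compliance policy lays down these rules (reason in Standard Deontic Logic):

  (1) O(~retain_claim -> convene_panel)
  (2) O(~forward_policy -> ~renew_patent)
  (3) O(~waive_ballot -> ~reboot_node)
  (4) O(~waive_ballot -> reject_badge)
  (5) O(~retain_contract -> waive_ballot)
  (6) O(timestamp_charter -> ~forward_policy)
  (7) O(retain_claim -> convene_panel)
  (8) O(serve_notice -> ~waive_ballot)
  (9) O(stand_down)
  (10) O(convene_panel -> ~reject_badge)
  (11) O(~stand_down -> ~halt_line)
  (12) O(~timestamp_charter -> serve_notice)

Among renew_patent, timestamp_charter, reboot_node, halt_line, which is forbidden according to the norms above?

renew_patent

By case analysis on retain_claim: premise 7 gives O(retain_claim -> convene_panel) and premise 1 gives O(~retain_claim -> convene_panel), so O(convene_panel) either way.
Applying K to premise 10 (O(convene_panel -> ~reject_badge)) and O(convene_panel) yields O(~reject_badge).
Premise 4 is O(~waive_ballot -> reject_badge); contrapositively O(~reject_badge -> waive_ballot). Since O(~reject_badge) holds, K gives O(waive_ballot).
The contrapositive of premise 8 (O(serve_notice -> ~waive_ballot)) is O(waive_ballot -> ~serve_notice), and O(waive_ballot) is already established, so O(~serve_notice).
The contrapositive of premise 12 (O(~timestamp_charter -> serve_notice)) is O(~serve_notice -> timestamp_charter), and O(~serve_notice) is already established, so O(timestamp_charter).
Applying K to premise 6 (O(timestamp_charter -> ~forward_policy)) and O(timestamp_charter) yields O(~forward_policy).
Premise 2 is O(~forward_policy -> ~renew_patent); since O(~forward_policy), deontic closure gives O(~renew_patent).
So O(~renew_patent) holds, i.e. renew_patent is forbidden. None of the other listed options is forbidden under the premises.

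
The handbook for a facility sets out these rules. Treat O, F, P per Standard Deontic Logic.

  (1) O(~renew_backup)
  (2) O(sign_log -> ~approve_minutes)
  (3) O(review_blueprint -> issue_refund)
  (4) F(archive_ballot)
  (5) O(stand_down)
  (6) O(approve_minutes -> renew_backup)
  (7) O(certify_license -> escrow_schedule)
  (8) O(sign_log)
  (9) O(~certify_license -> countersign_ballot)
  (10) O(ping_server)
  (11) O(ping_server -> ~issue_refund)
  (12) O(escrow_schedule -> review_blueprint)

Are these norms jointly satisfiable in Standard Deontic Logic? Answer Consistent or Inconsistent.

Consistent

Premise 6 is O(approve_minutes -> renew_backup), but O(approve_minutes) is not derivable from the premises, so it does not yield O(renew_backup).
So O(renew_backup) is not derivable, and the apparent clash with O(~renew_backup) does not arise.
A world satisfying every obligation exists (e.g. approve_minutes=false, archive_ballot=false, certify_license=false, countersign_ballot=true, escrow_schedule=false, issue_refund=false, ping_server=true, renew_backup=false, review_blueprint=false, sign_log=true, stand_down=true); no atom is both obligatory and forbidden, so the set is consistent.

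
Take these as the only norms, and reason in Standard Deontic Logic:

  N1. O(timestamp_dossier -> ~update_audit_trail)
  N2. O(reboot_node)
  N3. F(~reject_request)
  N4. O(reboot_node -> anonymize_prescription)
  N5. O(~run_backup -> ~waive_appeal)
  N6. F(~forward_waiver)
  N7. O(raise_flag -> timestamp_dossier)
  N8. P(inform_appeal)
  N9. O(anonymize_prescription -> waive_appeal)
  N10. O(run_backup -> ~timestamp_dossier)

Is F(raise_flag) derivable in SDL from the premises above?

Yes

Premise 2 states O(reboot_node) outright.
Premise 4 is O(reboot_node -> anonymize_prescription); since O(reboot_node), deontic closure gives O(anonymize_prescription).
From O(anonymize_prescription) and premise 9, O(anonymize_prescription -> waive_appeal), we obtain O(waive_appeal).
Premise 5 is O(~run_backup -> ~waive_appeal); contrapositively O(waive_appeal -> run_backup). Since O(waive_appeal) holds, K gives O(run_backup).
Premise 10 is O(run_backup -> ~timestamp_dossier); since O(run_backup), deontic closure gives O(~timestamp_dossier).
Premise 7, O(raise_flag -> timestamp_dossier), contraposes to O(~timestamp_dossier -> ~raise_flag); with O(~timestamp_dossier) we get O(~raise_flag).
Premises 1, 3, 6, 8 do not contribute to this derivation.
So O(~raise_flag) holds, i.e. F(raise_flag). The claim follows.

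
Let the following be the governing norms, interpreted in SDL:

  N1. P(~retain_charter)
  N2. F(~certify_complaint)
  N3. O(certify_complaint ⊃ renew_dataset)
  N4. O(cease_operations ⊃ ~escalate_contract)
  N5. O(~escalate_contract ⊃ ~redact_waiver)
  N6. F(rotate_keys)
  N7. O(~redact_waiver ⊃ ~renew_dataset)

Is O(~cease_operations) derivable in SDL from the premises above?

Premise 2 is F(~certify_complaint), i.e. O(certify_complaint).
Applying K to premise 3 (O(certify_complaint ⊃ renew_dataset)) and O(certify_complaint) yields O(renew_dataset).
Premise 7 is O(~redact_waiver ⊃ ~renew_dataset); contrapositively O(renew_dataset ⊃ redact_waiver). Since O(renew_dataset) holds, K gives O(redact_waiver).
The contrapositive of premise 5 (O(~escalate_contract ⊃ ~redact_waiver)) is O(redact_waiver ⊃ escalate_contract), and O(redact_waiver) is already established, so O(escalate_contract).
Premise 4 is O(cease_operations ⊃ ~escalate_contract); contrapositively O(escalate_contract ⊃ ~cease_operations). Since O(escalate_contract) holds, K gives O(~cease_operations).
Premises 1, 6 do not contribute to this derivation.
So O(~cease_operations) follows.

Yes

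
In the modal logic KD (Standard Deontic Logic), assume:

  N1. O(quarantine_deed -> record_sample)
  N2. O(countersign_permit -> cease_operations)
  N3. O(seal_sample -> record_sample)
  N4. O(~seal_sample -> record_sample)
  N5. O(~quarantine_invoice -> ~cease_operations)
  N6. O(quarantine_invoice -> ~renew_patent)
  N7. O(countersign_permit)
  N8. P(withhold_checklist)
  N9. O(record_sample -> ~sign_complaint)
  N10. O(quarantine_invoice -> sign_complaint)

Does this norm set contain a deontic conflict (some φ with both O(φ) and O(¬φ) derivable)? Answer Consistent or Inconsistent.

Inconsistent

By case analysis on ~seal_sample: premise 4 gives O(~seal_sample -> record_sample) and premise 3 gives O(seal_sample -> record_sample), so O(record_sample) either way.
From O(record_sample) and premise 9, O(record_sample -> ~sign_complaint), we obtain O(~sign_complaint).
Premise 10, O(quarantine_invoice -> sign_complaint), contraposes to O(~sign_complaint -> ~quarantine_invoice); with O(~sign_complaint) we get O(~quarantine_invoice).
From O(~quarantine_invoice) and premise 5, O(~quarantine_invoice -> ~cease_operations), we obtain O(~cease_operations).
The contrapositive of premise 2 (O(countersign_permit -> cease_operations)) is O(~cease_operations -> ~countersign_permit), and O(~cease_operations) is already established, so O(~countersign_permit).
Yet premise 7 states O(countersign_permit).
We now have both O(~countersign_permit) and O(countersign_permit) — countersign_permit is simultaneously obligatory and forbidden, violating the D-axiom.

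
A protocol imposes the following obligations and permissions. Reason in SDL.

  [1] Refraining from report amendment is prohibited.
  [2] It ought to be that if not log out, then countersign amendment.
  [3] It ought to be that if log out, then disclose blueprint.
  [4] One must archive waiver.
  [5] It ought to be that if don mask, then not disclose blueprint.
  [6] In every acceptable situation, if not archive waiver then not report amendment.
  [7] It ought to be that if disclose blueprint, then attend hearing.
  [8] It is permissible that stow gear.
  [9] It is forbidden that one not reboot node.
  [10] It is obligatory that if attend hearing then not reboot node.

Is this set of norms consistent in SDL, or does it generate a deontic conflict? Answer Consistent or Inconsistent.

Premise 6 is O(¬archive_waiver → ¬report_amendment), but O(¬archive_waiver) is not derivable from the premises, so it does not yield O(¬report_amendment).
So O(¬report_amendment) is not derivable, and the apparent clash with O(report_amendment) does not arise.
A world satisfying every obligation exists (e.g. archive_waiver=true, attend_hearing=false, countersign_amendment=true, disclose_blueprint=false, don_mask=false, log_out=false, reboot_node=true, report_amendment=true, stow_gear=false); no atom is both obligatory and forbidden, so the set is consistent.

Consistent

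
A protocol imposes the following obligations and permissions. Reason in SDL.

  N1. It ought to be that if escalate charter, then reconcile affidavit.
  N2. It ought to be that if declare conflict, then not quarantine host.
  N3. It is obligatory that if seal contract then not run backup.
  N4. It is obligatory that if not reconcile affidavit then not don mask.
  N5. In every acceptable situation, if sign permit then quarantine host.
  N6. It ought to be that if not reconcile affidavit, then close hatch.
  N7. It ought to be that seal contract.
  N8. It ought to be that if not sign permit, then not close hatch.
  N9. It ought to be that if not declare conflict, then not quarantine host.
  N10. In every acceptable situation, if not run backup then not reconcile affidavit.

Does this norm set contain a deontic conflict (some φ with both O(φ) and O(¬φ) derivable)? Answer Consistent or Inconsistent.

Premises 9 and 2 cover both cases: O(¬declare_conflict → ¬quarantine_host) and O(declare_conflict → ¬quarantine_host). Since ¬declare_conflict ∨ declare_conflict is a tautology, O(¬quarantine_host) follows.
The contrapositive of premise 5 (O(sign_permit → quarantine_host)) is O(¬quarantine_host → ¬sign_permit), and O(¬quarantine_host) is already established, so O(¬sign_permit).
With premise 8, O(¬sign_permit → ¬close_hatch), the K-axiom yields O(¬close_hatch).
Premise 6 is O(¬reconcile_affidavit → close_hatch); contrapositively O(¬close_hatch → reconcile_affidavit). Since O(¬close_hatch) holds, K gives O(reconcile_affidavit).
The contrapositive of premise 10 (O(¬run_backup → ¬reconcile_affidavit)) is O(reconcile_affidavit → run_backup), and O(reconcile_affidavit) is already established, so O(run_backup).
The contrapositive of premise 3 (O(seal_contract → ¬run_backup)) is O(run_backup → ¬seal_contract), and O(run_backup) is already established, so O(¬seal_contract).
However, premise 7 gives O(seal_contract).
We now have both O(¬seal_contract) and O(seal_contract) — seal_contract is simultaneously obligatory and forbidden, violating the D-axiom.

Inconsistent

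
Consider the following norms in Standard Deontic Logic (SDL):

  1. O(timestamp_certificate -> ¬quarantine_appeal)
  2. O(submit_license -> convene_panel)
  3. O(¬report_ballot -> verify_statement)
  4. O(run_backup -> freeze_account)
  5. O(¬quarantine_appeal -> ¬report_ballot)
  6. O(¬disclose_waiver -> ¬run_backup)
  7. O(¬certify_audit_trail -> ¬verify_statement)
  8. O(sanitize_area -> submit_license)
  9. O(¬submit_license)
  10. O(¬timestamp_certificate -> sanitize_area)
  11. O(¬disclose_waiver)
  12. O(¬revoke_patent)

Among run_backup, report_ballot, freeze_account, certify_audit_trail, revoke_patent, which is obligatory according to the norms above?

certify_audit_trail

Premise 9 states O(¬submit_license) outright.
Premise 8, O(sanitize_area -> submit_license), contraposes to O(¬submit_license -> ¬sanitize_area); with O(¬submit_license) we get O(¬sanitize_area).
Premise 10 is O(¬timestamp_certificate -> sanitize_area); contrapositively O(¬sanitize_area -> timestamp_certificate). Since O(¬sanitize_area) holds, K gives O(timestamp_certificate).
Premise 1 is O(timestamp_certificate -> ¬quarantine_appeal); since O(timestamp_certificate), deontic closure gives O(¬quarantine_appeal).
Premise 5 is O(¬quarantine_appeal -> ¬report_ballot); since O(¬quarantine_appeal), deontic closure gives O(¬report_ballot).
Applying K to premise 3 (O(¬report_ballot -> verify_statement)) and O(¬report_ballot) yields O(verify_statement).
Premise 7, O(¬certify_audit_trail -> ¬verify_statement), contraposes to O(verify_statement -> certify_audit_trail); with O(verify_statement) we get O(certify_audit_trail).
So O(certify_audit_trail) holds — certify_audit_trail is obligatory. None of the other listed options is made obligatory by any chain of premises.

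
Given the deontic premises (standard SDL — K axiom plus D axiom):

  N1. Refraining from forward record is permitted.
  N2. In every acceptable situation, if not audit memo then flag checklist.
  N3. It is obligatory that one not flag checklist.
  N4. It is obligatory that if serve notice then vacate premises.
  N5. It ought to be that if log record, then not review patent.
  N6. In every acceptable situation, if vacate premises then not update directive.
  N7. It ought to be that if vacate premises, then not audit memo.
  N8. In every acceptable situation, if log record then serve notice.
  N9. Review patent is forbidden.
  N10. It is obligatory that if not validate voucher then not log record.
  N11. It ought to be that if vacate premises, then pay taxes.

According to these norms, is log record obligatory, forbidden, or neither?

Forbidden

Premise 3 gives O(¬flag_checklist).
Premise 2 is O(¬audit_memo → flag_checklist); contrapositively O(¬flag_checklist → audit_memo). Since O(¬flag_checklist) holds, K gives O(audit_memo).
Premise 7 is O(vacate_premises → ¬audit_memo); contrapositively O(audit_memo → ¬vacate_premises). Since O(audit_memo) holds, K gives O(¬vacate_premises).
Premise 4 is O(serve_notice → vacate_premises); contrapositively O(¬vacate_premises → ¬serve_notice). Since O(¬vacate_premises) holds, K gives O(¬serve_notice).
The contrapositive of premise 8 (O(log_record → serve_notice)) is O(¬serve_notice → ¬log_record), and O(¬serve_notice) is already established, so O(¬log_record).
Premises 1, 5, 6, 9, 10, 11 do not contribute to this derivation.
Thus O(¬log_record), which is F(log_record): log_record is forbidden.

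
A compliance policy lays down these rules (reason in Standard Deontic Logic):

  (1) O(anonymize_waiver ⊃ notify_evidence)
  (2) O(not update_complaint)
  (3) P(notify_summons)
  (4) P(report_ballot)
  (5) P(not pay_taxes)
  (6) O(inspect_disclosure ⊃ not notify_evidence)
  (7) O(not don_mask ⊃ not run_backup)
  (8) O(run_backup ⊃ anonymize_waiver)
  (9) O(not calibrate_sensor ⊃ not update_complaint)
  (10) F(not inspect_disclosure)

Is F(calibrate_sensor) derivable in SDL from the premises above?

Premise 9 is O(not calibrate_sensor ⊃ not update_complaint); even if O(not update_complaint) held, inferring O(not calibrate_sensor) would be affirming the consequent — invalid.
No other premise forces O(not calibrate_sensor). An ideal world satisfying every premise can still have calibrate_sensor true, so F(calibrate_sensor) is not derivable.

No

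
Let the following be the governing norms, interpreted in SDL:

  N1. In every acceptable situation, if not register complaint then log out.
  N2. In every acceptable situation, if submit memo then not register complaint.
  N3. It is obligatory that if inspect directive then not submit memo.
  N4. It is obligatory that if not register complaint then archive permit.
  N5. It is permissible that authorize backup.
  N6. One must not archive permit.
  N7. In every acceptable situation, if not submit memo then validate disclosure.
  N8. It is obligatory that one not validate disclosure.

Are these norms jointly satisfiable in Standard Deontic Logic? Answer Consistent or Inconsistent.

Premise 6 is F(archive_permit), i.e. O(¬archive_permit).
The contrapositive of premise 4 (O(¬register_complaint → archive_permit)) is O(¬archive_permit → register_complaint), and O(¬archive_permit) is already established, so O(register_complaint).
Premise 2, O(submit_memo → ¬register_complaint), contraposes to O(register_complaint → ¬submit_memo); with O(register_complaint) we get O(¬submit_memo).
Premise 7 is O(¬submit_memo → validate_disclosure); since O(¬submit_memo), deontic closure gives O(validate_disclosure).
But premise 8 directly asserts O(¬validate_disclosure).
We now have both O(validate_disclosure) and O(¬validate_disclosure) — validate_disclosure is simultaneously obligatory and forbidden, violating the D-axiom.

Inconsistent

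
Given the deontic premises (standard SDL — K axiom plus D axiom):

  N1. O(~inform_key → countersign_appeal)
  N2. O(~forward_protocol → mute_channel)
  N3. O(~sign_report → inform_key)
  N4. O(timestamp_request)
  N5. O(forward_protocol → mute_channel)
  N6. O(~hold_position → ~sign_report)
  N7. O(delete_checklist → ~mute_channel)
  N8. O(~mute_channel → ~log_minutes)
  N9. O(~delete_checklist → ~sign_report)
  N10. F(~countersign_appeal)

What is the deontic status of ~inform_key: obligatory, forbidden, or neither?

Forbidden

By case analysis on ~forward_protocol: premise 2 gives O(~forward_protocol → mute_channel) and premise 5 gives O(forward_protocol → mute_channel), so O(mute_channel) either way.
Premise 7, O(delete_checklist → ~mute_channel), contraposes to O(mute_channel → ~delete_checklist); with O(mute_channel) we get O(~delete_checklist).
Applying K to premise 9 (O(~delete_checklist → ~sign_report)) and O(~delete_checklist) yields O(~sign_report).
From O(~sign_report) and premise 3, O(~sign_report → inform_key), we obtain O(inform_key).
Premises 1, 4, 6, 8, 10 do not contribute to this derivation.
Thus O(inform_key), which is F(~inform_key): ~inform_key is forbidden.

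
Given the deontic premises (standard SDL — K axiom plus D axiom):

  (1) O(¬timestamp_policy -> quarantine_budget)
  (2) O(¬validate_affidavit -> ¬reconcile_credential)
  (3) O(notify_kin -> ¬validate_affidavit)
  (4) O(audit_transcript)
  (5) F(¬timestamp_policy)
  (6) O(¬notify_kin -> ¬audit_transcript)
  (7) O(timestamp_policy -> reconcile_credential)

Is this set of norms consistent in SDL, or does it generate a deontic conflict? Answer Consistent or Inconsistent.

Inconsistent

Premise 5, F(¬timestamp_policy), is equivalent to O(timestamp_policy).
Premise 7 is O(timestamp_policy -> reconcile_credential); since O(timestamp_policy), deontic closure gives O(reconcile_credential).
Premise 2, O(¬validate_affidavit -> ¬reconcile_credential), contraposes to O(reconcile_credential -> validate_affidavit); with O(reconcile_credential) we get O(validate_affidavit).
The contrapositive of premise 3 (O(notify_kin -> ¬validate_affidavit)) is O(validate_affidavit -> ¬notify_kin), and O(validate_affidavit) is already established, so O(¬notify_kin).
Premise 6 is O(¬notify_kin -> ¬audit_transcript); since O(¬notify_kin), deontic closure gives O(¬audit_transcript).
Yet premise 4 states O(audit_transcript).
We now have both O(¬audit_transcript) and O(audit_transcript) — audit_transcript is simultaneously obligatory and forbidden, violating the D-axiom.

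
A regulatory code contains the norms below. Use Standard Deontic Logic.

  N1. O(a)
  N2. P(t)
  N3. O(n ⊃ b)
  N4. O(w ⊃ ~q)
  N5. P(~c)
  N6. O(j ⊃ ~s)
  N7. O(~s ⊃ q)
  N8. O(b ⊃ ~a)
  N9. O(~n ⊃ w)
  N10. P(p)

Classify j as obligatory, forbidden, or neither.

Premise 1 gives O(a).
The contrapositive of premise 8 (O(b ⊃ ~a)) is O(a ⊃ ~b), and O(a) is already established, so O(~b).
Premise 3 is O(n ⊃ b); contrapositively O(~b ⊃ ~n). Since O(~b) holds, K gives O(~n).
Applying K to premise 9 (O(~n ⊃ w)) and O(~n) yields O(w).
Applying K to premise 4 (O(w ⊃ ~q)) and O(w) yields O(~q).
The contrapositive of premise 7 (O(~s ⊃ q)) is O(~q ⊃ s), and O(~q) is already established, so O(s).
Premise 6, O(j ⊃ ~s), contraposes to O(s ⊃ ~j); with O(s) we get O(~j).
Premises 2, 5, 10 do not contribute to this derivation.
Thus O(~j), which is F(j): j is forbidden.

Forbidden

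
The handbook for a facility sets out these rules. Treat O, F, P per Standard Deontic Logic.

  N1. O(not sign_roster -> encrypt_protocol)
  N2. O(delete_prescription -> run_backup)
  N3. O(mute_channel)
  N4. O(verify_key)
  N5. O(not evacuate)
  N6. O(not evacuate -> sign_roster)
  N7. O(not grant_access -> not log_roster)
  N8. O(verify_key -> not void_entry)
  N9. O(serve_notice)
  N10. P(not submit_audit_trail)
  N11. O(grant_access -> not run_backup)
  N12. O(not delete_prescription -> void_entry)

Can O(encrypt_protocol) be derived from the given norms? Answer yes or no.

Premise 1 is O(not sign_roster -> encrypt_protocol), but O(not sign_roster) is not derivable from the premises, so it does not yield O(encrypt_protocol).
No other premise forces O(encrypt_protocol). An ideal world satisfying every premise can still have encrypt_protocol false, so O(encrypt_protocol) is not derivable.

No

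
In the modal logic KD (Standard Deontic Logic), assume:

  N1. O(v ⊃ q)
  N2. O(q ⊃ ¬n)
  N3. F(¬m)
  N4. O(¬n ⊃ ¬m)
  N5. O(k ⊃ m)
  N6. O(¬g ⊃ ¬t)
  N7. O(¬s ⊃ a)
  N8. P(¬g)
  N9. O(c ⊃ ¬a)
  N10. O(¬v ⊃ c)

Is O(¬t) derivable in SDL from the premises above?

Premise 6 is O(¬g ⊃ ¬t), but O(¬g) is not derivable from the premises (the permission P(¬g) asserts only ¬O(g), not O(¬g)), so it does not yield O(¬t).
No other premise forces O(¬t). An ideal world satisfying every premise can still have ¬t false, so O(¬t) is not derivable.

No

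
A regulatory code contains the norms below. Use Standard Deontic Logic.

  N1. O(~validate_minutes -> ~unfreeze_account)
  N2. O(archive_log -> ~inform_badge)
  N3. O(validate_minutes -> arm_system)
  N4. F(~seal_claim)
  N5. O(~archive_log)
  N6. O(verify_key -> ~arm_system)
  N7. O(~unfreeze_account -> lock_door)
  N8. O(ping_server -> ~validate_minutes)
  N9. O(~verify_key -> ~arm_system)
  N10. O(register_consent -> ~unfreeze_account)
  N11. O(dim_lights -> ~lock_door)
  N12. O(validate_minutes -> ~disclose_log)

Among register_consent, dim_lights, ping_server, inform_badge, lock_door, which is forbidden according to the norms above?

Premises 9 and 6 are O(~verify_key -> ~arm_system) and O(verify_key -> ~arm_system); every ideal world satisfies ~verify_key or verify_key, so in either case ~arm_system holds — hence O(~arm_system).
Premise 3 is O(validate_minutes -> arm_system); contrapositively O(~arm_system -> ~validate_minutes). Since O(~arm_system) holds, K gives O(~validate_minutes).
From O(~validate_minutes) and premise 1, O(~validate_minutes -> ~unfreeze_account), we obtain O(~unfreeze_account).
From O(~unfreeze_account) and premise 7, O(~unfreeze_account -> lock_door), we obtain O(lock_door).
The contrapositive of premise 11 (O(dim_lights -> ~lock_door)) is O(lock_door -> ~dim_lights), and O(lock_door) is already established, so O(~dim_lights).
So O(~dim_lights) holds, i.e. dim_lights is forbidden. None of the other listed options is forbidden under the premises.

dim_lights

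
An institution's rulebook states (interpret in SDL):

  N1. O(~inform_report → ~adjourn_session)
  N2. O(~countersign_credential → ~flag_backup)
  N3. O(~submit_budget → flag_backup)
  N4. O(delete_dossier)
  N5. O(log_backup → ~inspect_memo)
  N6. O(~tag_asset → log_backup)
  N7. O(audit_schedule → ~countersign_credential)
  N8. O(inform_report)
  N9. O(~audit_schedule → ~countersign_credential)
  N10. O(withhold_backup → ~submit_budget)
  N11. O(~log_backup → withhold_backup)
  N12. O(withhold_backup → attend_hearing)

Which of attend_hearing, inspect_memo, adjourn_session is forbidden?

By case analysis on audit_schedule: premise 7 gives O(audit_schedule → ~countersign_credential) and premise 9 gives O(~audit_schedule → ~countersign_credential), so O(~countersign_credential) either way.
Premise 2 is O(~countersign_credential → ~flag_backup); since O(~countersign_credential), deontic closure gives O(~flag_backup).
Premise 3 is O(~submit_budget → flag_backup); contrapositively O(~flag_backup → submit_budget). Since O(~flag_backup) holds, K gives O(submit_budget).
The contrapositive of premise 10 (O(withhold_backup → ~submit_budget)) is O(submit_budget → ~withhold_backup), and O(submit_budget) is already established, so O(~withhold_backup).
Premise 11, O(~log_backup → withhold_backup), contraposes to O(~withhold_backup → log_backup); with O(~withhold_backup) we get O(log_backup).
Applying K to premise 5 (O(log_backup → ~inspect_memo)) and O(log_backup) yields O(~inspect_memo).
So O(~inspect_memo) holds, i.e. inspect_memo is forbidden. None of the other listed options is forbidden under the premises.

inspect_memo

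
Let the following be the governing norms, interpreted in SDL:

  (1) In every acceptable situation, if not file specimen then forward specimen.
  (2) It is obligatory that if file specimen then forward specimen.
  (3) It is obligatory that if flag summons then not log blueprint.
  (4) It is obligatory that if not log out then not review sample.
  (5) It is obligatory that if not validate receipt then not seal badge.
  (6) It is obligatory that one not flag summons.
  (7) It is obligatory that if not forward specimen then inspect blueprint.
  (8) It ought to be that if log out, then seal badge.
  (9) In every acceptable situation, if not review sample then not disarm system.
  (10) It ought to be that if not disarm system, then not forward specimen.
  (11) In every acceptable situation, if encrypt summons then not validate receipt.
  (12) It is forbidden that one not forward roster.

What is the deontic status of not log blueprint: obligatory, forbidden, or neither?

Premise 3 is O(flag_summons → ¬log_blueprint), but O(flag_summons) is not derivable from the premises, so it does not yield O(¬log_blueprint).
No premise or chain of K-axiom applications forces O(¬log_blueprint), and none forces O(log_blueprint). So ¬log_blueprint is neither obligatory nor forbidden under these norms.

Neither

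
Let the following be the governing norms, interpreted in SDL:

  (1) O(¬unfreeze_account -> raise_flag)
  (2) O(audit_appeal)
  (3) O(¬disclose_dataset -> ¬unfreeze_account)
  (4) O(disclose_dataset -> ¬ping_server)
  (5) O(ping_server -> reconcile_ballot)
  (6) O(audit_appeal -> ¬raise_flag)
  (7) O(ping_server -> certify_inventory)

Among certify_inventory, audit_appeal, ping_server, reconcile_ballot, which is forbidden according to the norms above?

ping_server

Premise 2 states O(audit_appeal) outright.
From O(audit_appeal) and premise 6, O(audit_appeal -> ¬raise_flag), we obtain O(¬raise_flag).
Premise 1, O(¬unfreeze_account -> raise_flag), contraposes to O(¬raise_flag -> unfreeze_account); with O(¬raise_flag) we get O(unfreeze_account).
Premise 3 is O(¬disclose_dataset -> ¬unfreeze_account); contrapositively O(unfreeze_account -> disclose_dataset). Since O(unfreeze_account) holds, K gives O(disclose_dataset).
With premise 4, O(disclose_dataset -> ¬ping_server), the K-axiom yields O(¬ping_server).
So O(¬ping_server) holds, i.e. ping_server is forbidden. None of the other listed options is forbidden under the premises.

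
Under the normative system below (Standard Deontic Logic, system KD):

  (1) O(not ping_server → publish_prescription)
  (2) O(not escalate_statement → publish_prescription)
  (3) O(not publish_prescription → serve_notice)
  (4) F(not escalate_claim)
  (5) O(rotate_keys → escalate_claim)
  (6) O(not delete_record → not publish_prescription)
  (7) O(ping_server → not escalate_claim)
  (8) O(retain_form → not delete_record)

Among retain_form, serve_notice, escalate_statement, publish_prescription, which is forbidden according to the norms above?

Premise 4 is F(not escalate_claim), i.e. O(escalate_claim).
Premise 7 is O(ping_server → not escalate_claim); contrapositively O(escalate_claim → not ping_server). Since O(escalate_claim) holds, K gives O(not ping_server).
From O(not ping_server) and premise 1, O(not ping_server → publish_prescription), we obtain O(publish_prescription).
Premise 6, O(not delete_record → not publish_prescription), contraposes to O(publish_prescription → delete_record); with O(publish_prescription) we get O(delete_record).
The contrapositive of premise 8 (O(retain_form → not delete_record)) is O(delete_record → not retain_form), and O(delete_record) is already established, so O(not retain_form).
So O(not retain_form) holds, i.e. retain_form is forbidden. None of the other listed options is forbidden under the premises.

retain_form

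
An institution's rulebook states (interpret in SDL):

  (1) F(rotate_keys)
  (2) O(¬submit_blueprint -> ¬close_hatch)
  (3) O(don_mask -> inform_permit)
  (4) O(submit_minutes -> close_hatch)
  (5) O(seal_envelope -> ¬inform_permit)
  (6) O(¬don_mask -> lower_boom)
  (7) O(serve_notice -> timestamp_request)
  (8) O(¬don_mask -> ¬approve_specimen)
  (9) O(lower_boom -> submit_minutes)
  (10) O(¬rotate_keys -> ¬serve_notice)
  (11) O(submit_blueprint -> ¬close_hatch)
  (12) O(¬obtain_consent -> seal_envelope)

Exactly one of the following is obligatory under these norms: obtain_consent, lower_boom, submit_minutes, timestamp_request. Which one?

Premises 11 and 2 are O(submit_blueprint -> ¬close_hatch) and O(¬submit_blueprint -> ¬close_hatch); every ideal world satisfies submit_blueprint or ¬submit_blueprint, so in either case ¬close_hatch holds — hence O(¬close_hatch).
The contrapositive of premise 4 (O(submit_minutes -> close_hatch)) is O(¬close_hatch -> ¬submit_minutes), and O(¬close_hatch) is already established, so O(¬submit_minutes).
Premise 9, O(lower_boom -> submit_minutes), contraposes to O(¬submit_minutes -> ¬lower_boom); with O(¬submit_minutes) we get O(¬lower_boom).
Premise 6, O(¬don_mask -> lower_boom), contraposes to O(¬lower_boom -> don_mask); with O(¬lower_boom) we get O(don_mask).
Applying K to premise 3 (O(don_mask -> inform_permit)) and O(don_mask) yields O(inform_permit).
Premise 5, O(seal_envelope -> ¬inform_permit), contraposes to O(inform_permit -> ¬seal_envelope); with O(inform_permit) we get O(¬seal_envelope).
Premise 12, O(¬obtain_consent -> seal_envelope), contraposes to O(¬seal_envelope -> obtain_consent); with O(¬seal_envelope) we get O(obtain_consent).
So O(obtain_consent) holds — obtain_consent is obligatory. None of the other listed options is made obligatory by any chain of premises.

obtain_consent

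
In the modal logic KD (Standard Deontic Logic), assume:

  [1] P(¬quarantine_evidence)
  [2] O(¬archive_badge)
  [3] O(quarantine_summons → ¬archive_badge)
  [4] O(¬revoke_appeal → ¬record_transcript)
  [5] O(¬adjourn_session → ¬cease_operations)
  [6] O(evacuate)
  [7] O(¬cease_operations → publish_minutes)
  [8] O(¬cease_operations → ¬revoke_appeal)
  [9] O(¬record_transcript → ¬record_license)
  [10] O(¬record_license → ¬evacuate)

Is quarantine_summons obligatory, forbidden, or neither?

Premise 3 is O(quarantine_summons → ¬archive_badge); even if O(¬archive_badge) held, inferring O(quarantine_summons) would be affirming the consequent — invalid.
No premise or chain of K-axiom applications forces O(quarantine_summons), and none forces O(¬quarantine_summons). So quarantine_summons is neither obligatory nor forbidden under these norms.

Neither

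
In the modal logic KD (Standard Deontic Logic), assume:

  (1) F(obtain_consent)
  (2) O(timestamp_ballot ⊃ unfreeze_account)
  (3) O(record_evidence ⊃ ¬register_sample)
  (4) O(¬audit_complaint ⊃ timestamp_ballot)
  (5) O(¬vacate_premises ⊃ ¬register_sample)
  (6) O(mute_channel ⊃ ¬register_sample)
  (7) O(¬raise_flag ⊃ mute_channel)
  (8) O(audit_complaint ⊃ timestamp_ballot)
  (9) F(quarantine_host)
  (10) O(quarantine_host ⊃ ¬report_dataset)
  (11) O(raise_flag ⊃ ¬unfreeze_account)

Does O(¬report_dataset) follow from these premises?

No

Premise 10 is O(quarantine_host ⊃ ¬report_dataset), but O(quarantine_host) is not derivable from the premises, so it does not yield O(¬report_dataset).
No other premise forces O(¬report_dataset). An ideal world satisfying every premise can still have ¬report_dataset false, so O(¬report_dataset) is not derivable.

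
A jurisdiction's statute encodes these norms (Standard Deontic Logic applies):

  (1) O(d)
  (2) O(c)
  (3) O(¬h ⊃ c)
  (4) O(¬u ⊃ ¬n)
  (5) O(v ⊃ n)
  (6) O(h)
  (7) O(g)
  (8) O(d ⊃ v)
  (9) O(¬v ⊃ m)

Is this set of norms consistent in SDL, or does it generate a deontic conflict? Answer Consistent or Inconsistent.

Consistent

Premise 3 is O(¬h ⊃ c); even if O(c) held, inferring O(¬h) would be affirming the consequent — invalid.
So O(¬h) is not derivable, and the apparent clash with O(h) does not arise.
A world satisfying every obligation exists (e.g. c=true, d=true, g=true, h=true, m=false, n=true, u=true, v=true); no atom is both obligatory and forbidden, so the set is consistent.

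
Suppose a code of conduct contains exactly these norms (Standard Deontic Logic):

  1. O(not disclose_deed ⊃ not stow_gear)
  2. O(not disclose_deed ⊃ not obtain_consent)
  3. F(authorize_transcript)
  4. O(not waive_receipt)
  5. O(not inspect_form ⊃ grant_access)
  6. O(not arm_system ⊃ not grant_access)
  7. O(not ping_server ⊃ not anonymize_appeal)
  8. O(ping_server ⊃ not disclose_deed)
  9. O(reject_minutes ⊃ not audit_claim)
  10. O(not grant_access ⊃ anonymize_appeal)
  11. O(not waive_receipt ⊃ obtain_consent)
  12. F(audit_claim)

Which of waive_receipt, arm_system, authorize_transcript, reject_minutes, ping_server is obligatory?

arm_system

Premise 4 states O(not waive_receipt) outright.
Premise 11 is O(not waive_receipt ⊃ obtain_consent); since O(not waive_receipt), deontic closure gives O(obtain_consent).
Premise 2 is O(not disclose_deed ⊃ not obtain_consent); contrapositively O(obtain_consent ⊃ disclose_deed). Since O(obtain_consent) holds, K gives O(disclose_deed).
Premise 8, O(ping_server ⊃ not disclose_deed), contraposes to O(disclose_deed ⊃ not ping_server); with O(disclose_deed) we get O(not ping_server).
From O(not ping_server) and premise 7, O(not ping_server ⊃ not anonymize_appeal), we obtain O(not anonymize_appeal).
The contrapositive of premise 10 (O(not grant_access ⊃ anonymize_appeal)) is O(not anonymize_appeal ⊃ grant_access), and O(not anonymize_appeal) is already established, so O(grant_access).
The contrapositive of premise 6 (O(not arm_system ⊃ not grant_access)) is O(grant_access ⊃ arm_system), and O(grant_access) is already established, so O(arm_system).
So O(arm_system) holds — arm_system is obligatory. None of the other listed options is made obligatory by any chain of premises.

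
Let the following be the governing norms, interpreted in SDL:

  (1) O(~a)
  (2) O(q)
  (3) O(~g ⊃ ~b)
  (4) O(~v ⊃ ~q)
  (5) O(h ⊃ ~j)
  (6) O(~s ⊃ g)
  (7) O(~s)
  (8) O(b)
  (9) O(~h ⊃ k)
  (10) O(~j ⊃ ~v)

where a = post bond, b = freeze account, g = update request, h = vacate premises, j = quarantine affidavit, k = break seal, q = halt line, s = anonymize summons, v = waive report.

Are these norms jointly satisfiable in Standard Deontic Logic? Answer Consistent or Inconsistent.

Premise 3 is O(~g ⊃ ~b), but O(~g) is not derivable from the premises, so it does not yield O(~b).
So O(~b) is not derivable, and the apparent clash with O(b) does not arise.
A world satisfying every obligation exists (e.g. a=false, b=true, g=true, h=false, j=true, k=true, q=true, s=false, v=true); no atom is both obligatory and forbidden, so the set is consistent.

Consistent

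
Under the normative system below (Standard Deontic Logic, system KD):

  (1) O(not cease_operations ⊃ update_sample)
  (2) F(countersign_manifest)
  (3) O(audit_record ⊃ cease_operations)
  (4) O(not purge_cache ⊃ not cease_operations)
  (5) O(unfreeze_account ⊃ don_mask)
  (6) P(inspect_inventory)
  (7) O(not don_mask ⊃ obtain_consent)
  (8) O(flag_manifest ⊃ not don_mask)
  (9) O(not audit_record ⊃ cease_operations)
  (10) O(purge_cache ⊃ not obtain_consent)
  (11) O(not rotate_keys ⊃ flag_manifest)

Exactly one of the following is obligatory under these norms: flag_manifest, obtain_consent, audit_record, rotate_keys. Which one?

rotate_keys

Premises 9 and 3 cover both cases: O(not audit_record ⊃ cease_operations) and O(audit_record ⊃ cease_operations). Since not audit_record ∨ audit_record is a tautology, O(cease_operations) follows.
The contrapositive of premise 4 (O(not purge_cache ⊃ not cease_operations)) is O(cease_operations ⊃ purge_cache), and O(cease_operations) is already established, so O(purge_cache).
Applying K to premise 10 (O(purge_cache ⊃ not obtain_consent)) and O(purge_cache) yields O(not obtain_consent).
Premise 7, O(not don_mask ⊃ obtain_consent), contraposes to O(not obtain_consent ⊃ don_mask); with O(not obtain_consent) we get O(don_mask).
Premise 8, O(flag_manifest ⊃ not don_mask), contraposes to O(don_mask ⊃ not flag_manifest); with O(don_mask) we get O(not flag_manifest).
The contrapositive of premise 11 (O(not rotate_keys ⊃ flag_manifest)) is O(not flag_manifest ⊃ rotate_keys), and O(not flag_manifest) is already established, so O(rotate_keys).
So O(rotate_keys) holds — rotate_keys is obligatory. None of the other listed options is made obligatory by any chain of premises.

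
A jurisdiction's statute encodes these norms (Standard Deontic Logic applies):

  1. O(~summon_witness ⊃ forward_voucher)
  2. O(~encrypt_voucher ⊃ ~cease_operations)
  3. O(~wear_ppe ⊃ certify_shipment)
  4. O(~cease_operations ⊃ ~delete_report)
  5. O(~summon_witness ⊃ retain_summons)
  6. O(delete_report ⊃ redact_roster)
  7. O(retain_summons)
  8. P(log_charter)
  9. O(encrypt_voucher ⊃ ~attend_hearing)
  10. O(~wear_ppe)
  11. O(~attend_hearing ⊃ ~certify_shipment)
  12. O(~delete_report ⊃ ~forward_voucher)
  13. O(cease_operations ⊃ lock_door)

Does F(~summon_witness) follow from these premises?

From premise 10 we have O(~wear_ppe).
From O(~wear_ppe) and premise 3, O(~wear_ppe ⊃ certify_shipment), we obtain O(certify_shipment).
The contrapositive of premise 11 (O(~attend_hearing ⊃ ~certify_shipment)) is O(certify_shipment ⊃ attend_hearing), and O(certify_shipment) is already established, so O(attend_hearing).
The contrapositive of premise 9 (O(encrypt_voucher ⊃ ~attend_hearing)) is O(attend_hearing ⊃ ~encrypt_voucher), and O(attend_hearing) is already established, so O(~encrypt_voucher).
With premise 2, O(~encrypt_voucher ⊃ ~cease_operations), the K-axiom yields O(~cease_operations).
Applying K to premise 4 (O(~cease_operations ⊃ ~delete_report)) and O(~cease_operations) yields O(~delete_report).
From O(~delete_report) and premise 12, O(~delete_report ⊃ ~forward_voucher), we obtain O(~forward_voucher).
The contrapositive of premise 1 (O(~summon_witness ⊃ forward_voucher)) is O(~forward_voucher ⊃ summon_witness), and O(~forward_voucher) is already established, so O(summon_witness).
Premises 5, 6, 7, 8, 13 do not contribute to this derivation.
So O(summon_witness) holds, i.e. F(~summon_witness). The claim follows.

Yes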